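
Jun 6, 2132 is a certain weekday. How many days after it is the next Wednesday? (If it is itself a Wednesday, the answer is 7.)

5

Jun 6, 2132 is a Friday.
From Friday to the next Wednesday is 5 days.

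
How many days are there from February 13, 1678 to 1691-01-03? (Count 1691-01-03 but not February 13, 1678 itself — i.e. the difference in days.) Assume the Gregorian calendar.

4707

Feb 13, 1678 → Feb 13, 1679: 365 days.
Feb 13, 1679 → Feb 13, 1680: 365 days.
Feb 13, 1680 → Feb 13, 1681: 366 days (Feb 29, 1680 is in that span).
Feb 13, 1681 → Feb 13, 1682: 365 days.
Feb 13, 1682 → Feb 13, 1683: 365 days.
Feb 13, 1683 → Feb 13, 1684: 365 days.
Feb 13, 1684 → Feb 13, 1685: 366 days (Feb 29, 1684 is in that span).
Feb 13, 1685 → Feb 13, 1686: 365 days.
Feb 13, 1686 → Feb 13, 1687: 365 days.
Feb 13, 1687 → Feb 13, 1688: 365 days.
Feb 13, 1688 → Feb 13, 1689: 366 days (Feb 29, 1688 is in that span).
Feb 13, 1689 → Feb 13, 1690: 365 days.
Feb 13, 1690 → Mar 13, 1690: 28 days (February has 28).
Mar 13, 1690 → Apr 13, 1690: 31 days (March has 31).
Apr 13, 1690 → May 13, 1690: 30 days (April has 30).
May 13, 1690 → Jun 13, 1690: 31 days (May has 31).
Jun 13, 1690 → Jul 13, 1690: 30 days (June has 30).
Jul 13, 1690 → Aug 13, 1690: 31 days (July has 31).
Aug 13, 1690 → Sep 13, 1690: 31 days (August has 31).
Sep 13, 1690 → Oct 13, 1690: 30 days (September has 30).
Oct 13, 1690 → Nov 13, 1690: 31 days (October has 31).
Nov 13, 1690 → Dec 13, 1690: 30 days (November has 30).
Dec 13, 1690 → Jan 3, 1691: 21 days.
Total: 4707 days.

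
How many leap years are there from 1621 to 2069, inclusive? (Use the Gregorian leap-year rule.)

109

Multiples of 4 in [1621,2069]: 112.
Of those, multiples of 100: 4 (not leap unless ÷400).
Multiples of 400: 1.
Leap years = 112 − 4 + 1 = 109.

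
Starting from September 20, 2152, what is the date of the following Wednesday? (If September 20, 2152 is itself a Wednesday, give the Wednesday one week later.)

Sep 20, 2152 is a Wednesday.
From Wednesday to the next Wednesday is 7 days.
Sep 20, 2152 + 7 = Sep 27, 2152.

September 27, 2152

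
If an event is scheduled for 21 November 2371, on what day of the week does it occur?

Doomsday rule: the anchor day for the 2300s is Wednesday. For year 71: 71÷12 = 5 r 11, and 11÷4 = 2, so 5+11+2 = 18.
Wednesday + 18 ≡ Sunday — that's 2371's doomsday.
In November the doomsday date is Nov 7.
Nov 21 is 14 days after Nov 7; 14 mod 7 = 0, so Sunday + 0 = Sunday.

Sunday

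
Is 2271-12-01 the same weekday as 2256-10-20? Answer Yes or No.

No

From Oct 20, 2256 to Dec 1, 2271 is 5520 days.
5520 mod 7 = 4, so they are different weekdays.
(Oct 20, 2256 is a Monday; Dec 1, 2271 is a Friday.)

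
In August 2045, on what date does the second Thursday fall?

August 10, 2045

August 1, 2045 is a Tuesday.
The first Thursday is therefore August 3 (2 days later).
The second Thursday is 3 + 1×7 = August 10.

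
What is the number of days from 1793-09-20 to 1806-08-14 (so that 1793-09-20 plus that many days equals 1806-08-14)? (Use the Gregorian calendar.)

4710

Sep 20, 1793 → Sep 20, 1794: 365 days.
Sep 20, 1794 → Sep 20, 1795: 365 days.
Sep 20, 1795 → Sep 20, 1796: 366 days (Feb 29, 1796 is in that span).
Sep 20, 1796 → Sep 20, 1797: 365 days.
Sep 20, 1797 → Sep 20, 1798: 365 days.
Sep 20, 1798 → Sep 20, 1799: 365 days.
Sep 20, 1799 → Sep 20, 1800: 365 days.
Sep 20, 1800 → Sep 20, 1801: 365 days.
Sep 20, 1801 → Sep 20, 1802: 365 days.
Sep 20, 1802 → Sep 20, 1803: 365 days.
Sep 20, 1803 → Sep 20, 1804: 366 days (Feb 29, 1804 is in that span).
Sep 20, 1804 → Sep 20, 1805: 365 days.
Sep 20, 1805 → Oct 20, 1805: 30 days (September has 30).
Oct 20, 1805 → Nov 20, 1805: 31 days (October has 31).
Nov 20, 1805 → Dec 20, 1805: 30 days (November has 30).
Dec 20, 1805 → Jan 20, 1806: 31 days (December has 31).
Jan 20, 1806 → Feb 20, 1806: 31 days (January has 31).
Feb 20, 1806 → Mar 20, 1806: 28 days (February has 28).
Mar 20, 1806 → Apr 20, 1806: 31 days (March has 31).
Apr 20, 1806 → May 20, 1806: 30 days (April has 30).
May 20, 1806 → Jun 20, 1806: 31 days (May has 31).
Jun 20, 1806 → Jul 20, 1806: 30 days (June has 30).
Jul 20, 1806 → Aug 14, 1806: 25 days.
Total: 4710 days.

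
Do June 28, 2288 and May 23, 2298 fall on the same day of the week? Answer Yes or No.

No

From Jun 28, 2288 to May 23, 2298 is 3616 days.
3616 mod 7 = 4, so they are different weekdays.
(Jun 28, 2288 is a Thursday; May 23, 2298 is a Monday.)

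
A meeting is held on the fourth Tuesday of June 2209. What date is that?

June 27, 2209

June 1, 2209 is a Thursday.
The first Tuesday is therefore June 6 (5 days later).
The fourth Tuesday is 6 + 3×7 = June 27.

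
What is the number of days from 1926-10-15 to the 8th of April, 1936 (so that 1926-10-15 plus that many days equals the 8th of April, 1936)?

Oct 15, 1926 → Oct 15, 1927: 365 days.
Oct 15, 1927 → Oct 15, 1928: 366 days (Feb 29, 1928 is in that span).
Oct 15, 1928 → Oct 15, 1929: 365 days.
Oct 15, 1929 → Oct 15, 1930: 365 days.
Oct 15, 1930 → Oct 15, 1931: 365 days.
Oct 15, 1931 → Oct 15, 1932: 366 days (Feb 29, 1932 is in that span).
Oct 15, 1932 → Oct 15, 1933: 365 days.
Oct 15, 1933 → Oct 15, 1934: 365 days.
Oct 15, 1934 → Oct 15, 1935: 365 days.
Oct 15, 1935 → Nov 15, 1935: 31 days (October has 31).
Nov 15, 1935 → Dec 15, 1935: 30 days (November has 30).
Dec 15, 1935 → Jan 15, 1936: 31 days (December has 31).
Jan 15, 1936 → Feb 15, 1936: 31 days (January has 31).
Feb 15, 1936 → Mar 15, 1936: 29 days (February has 29).
Mar 15, 1936 → Apr 8, 1936: 24 days.
Total: 3463 days.

3463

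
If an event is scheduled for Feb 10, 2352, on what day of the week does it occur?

Doomsday rule: the anchor day for the 2300s is Wednesday. For year 52: 52÷12 = 4 r 4, and 4÷4 = 1, so 4+4+1 = 9.
Wednesday + 9 ≡ Friday — that's 2352's doomsday.
In February the doomsday date is Feb 29 (2352 is a leap year (divisible by 4)).
Feb 10 is 19 days before Feb 29; 19 mod 7 = 5, so Friday − 5 = Sunday.

Sunday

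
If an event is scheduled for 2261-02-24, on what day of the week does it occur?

Doomsday rule: the anchor day for the 2200s is Friday. For year 61: 61÷12 = 5 r 1, and 1÷4 = 0, so 5+1+0 = 6.
Friday + 6 ≡ Thursday — that's 2261's doomsday.
In February the doomsday date is Feb 28 (2261 is not a leap year).
Feb 24 is 4 days before Feb 28; 4 mod 7 = 4, so Thursday − 4 = Sunday.

Sunday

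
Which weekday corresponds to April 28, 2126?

Sunday

Doomsday rule: the anchor day for the 2100s is Sunday. For year 26: 26÷12 = 2 r 2, and 2÷4 = 0, so 2+2+0 = 4.
Sunday + 4 ≡ Thursday — that's 2126's doomsday.
In April the doomsday date is Apr 4.
Apr 28 is 24 days after Apr 4; 24 mod 7 = 3, so Thursday + 3 = Sunday.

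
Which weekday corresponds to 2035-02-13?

Doomsday rule: the anchor day for the 2000s is Tuesday. For year 35: 35÷12 = 2 r 11, and 11÷4 = 2, so 2+11+2 = 15.
Tuesday + 15 ≡ Wednesday — that's 2035's doomsday.
In February the doomsday date is Feb 28 (2035 is not a leap year).
Feb 13 is 15 days before Feb 28; 15 mod 7 = 1, so Wednesday − 1 = Tuesday.

Tuesday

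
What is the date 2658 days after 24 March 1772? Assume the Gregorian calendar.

+365 (one year) → Mar 24, 1773 (2293 left).
+365 (one year) → Mar 24, 1774 (1928 left).
+365 (one year) → Mar 24, 1775 (1563 left).
+366 (one year; includes Feb 29, 1776) → Mar 24, 1776 (1197 left).
+365 (one year) → Mar 24, 1777 (832 left).
+365 (one year) → Mar 24, 1778 (467 left).
+365 (one year) → Mar 24, 1779 (102 left).
Mar has 31 days: +8 → Apr 1, 1779 (94 left).
Apr has 30 days: +30 → May 1, 1779 (64 left).
May has 31 days: +31 → Jun 1, 1779 (33 left).
Jun has 30 days: +30 → Jul 1, 1779 (3 left).
+3 → Jul 4, 1779.

July 4, 1779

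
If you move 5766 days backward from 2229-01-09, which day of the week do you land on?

First find the weekday of Jan 9, 2229. Doomsday rule: the anchor day for the 2200s is Friday. For year 29: 29÷12 = 2 r 5, and 5÷4 = 1, so 2+5+1 = 8.
Friday + 8 ≡ Saturday — that's 2229's doomsday.
In January the doomsday date is Jan 3 (2229 is not a leap year).
Jan 9 is 6 days after Jan 3; 6 mod 7 = 6, so Saturday + 6 = Friday.
5766 mod 7 = 5, so 5766 days before a Friday is Friday − 5 = Sunday.

Sunday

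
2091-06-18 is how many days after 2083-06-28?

2912

Jun 28, 2083 → Jun 28, 2084: 366 days (Feb 29, 2084 is in that span).
Jun 28, 2084 → Jun 28, 2085: 365 days.
Jun 28, 2085 → Jun 28, 2086: 365 days.
Jun 28, 2086 → Jun 28, 2087: 365 days.
Jun 28, 2087 → Jun 28, 2088: 366 days (Feb 29, 2088 is in that span).
Jun 28, 2088 → Jun 28, 2089: 365 days.
Jun 28, 2089 → Jun 28, 2090: 365 days.
Jun 28, 2090 → Jul 28, 2090: 30 days (June has 30).
Jul 28, 2090 → Aug 28, 2090: 31 days (July has 31).
Aug 28, 2090 → Sep 28, 2090: 31 days (August has 31).
Sep 28, 2090 → Oct 28, 2090: 30 days (September has 30).
Oct 28, 2090 → Nov 28, 2090: 31 days (October has 31).
Nov 28, 2090 → Dec 28, 2090: 30 days (November has 30).
Dec 28, 2090 → Jan 28, 2091: 31 days (December has 31).
Jan 28, 2091 → Feb 28, 2091: 31 days (January has 31).
Feb 28, 2091 → Mar 28, 2091: 28 days (February has 28).
Mar 28, 2091 → Apr 28, 2091: 31 days (March has 31).
Apr 28, 2091 → May 28, 2091: 30 days (April has 30).
May 28, 2091 → Jun 18, 2091: 21 days.
Total: 2912 days.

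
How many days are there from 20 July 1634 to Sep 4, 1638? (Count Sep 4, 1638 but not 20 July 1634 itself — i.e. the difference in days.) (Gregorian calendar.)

1507

Jul 20, 1634 → Jul 20, 1635: 365 days.
Jul 20, 1635 → Jul 20, 1636: 366 days (Feb 29, 1636 is in that span).
Jul 20, 1636 → Jul 20, 1637: 365 days.
Jul 20, 1637 → Jul 20, 1638: 365 days.
Jul 20, 1638 → Aug 20, 1638: 31 days (July has 31).
Aug 20, 1638 → Sep 4, 1638: 15 days.
Total: 1507 days.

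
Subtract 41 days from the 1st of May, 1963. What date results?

March 21, 1963

−1 → Apr 30, 1963 (end of Apr, 30 days; 40 left).
−30 → Mar 31, 1963 (end of Mar, 31 days; 10 left).
−10 → Mar 21, 1963.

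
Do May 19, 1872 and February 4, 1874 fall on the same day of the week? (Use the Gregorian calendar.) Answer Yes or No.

No

From May 19, 1872 to Feb 4, 1874 is 626 days.
626 mod 7 = 3, so they are different weekdays.
(May 19, 1872 is a Sunday; Feb 4, 1874 is a Wednesday.)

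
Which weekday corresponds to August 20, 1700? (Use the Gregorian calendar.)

Doomsday rule: the anchor day for the 1700s is Sunday. For year 00: 0÷12 = 0 r 0, and 0÷4 = 0, so 0+0+0 = 0.
Sunday + 0 ≡ Sunday — that's 1700's doomsday.
In August the doomsday date is Aug 8.
Aug 20 is 12 days after Aug 8; 12 mod 7 = 5, so Sunday + 5 = Friday.

Friday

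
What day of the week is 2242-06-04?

January 1, 2242 is a Saturday.
Jan 1, 2242 → Feb 1, 2242: 31 days (January has 31).
Feb 1, 2242 → Mar 1, 2242: 28 days (February has 28).
Mar 1, 2242 → Apr 1, 2242: 31 days (March has 31).
Apr 1, 2242 → May 1, 2242: 30 days (April has 30).
May 1, 2242 → Jun 1, 2242: 31 days (May has 31).
Jun 1, 2242 → Jun 4, 2242: 3 days.
Total: 154 days.
154 mod 7 = 0, so Saturday + 0 = Saturday.

Saturday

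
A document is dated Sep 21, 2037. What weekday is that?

January 1, 2037 is a Thursday.
Jan 1, 2037 → Feb 1, 2037: 31 days (January has 31).
Feb 1, 2037 → Mar 1, 2037: 28 days (February has 28).
Mar 1, 2037 → Apr 1, 2037: 31 days (March has 31).
Apr 1, 2037 → May 1, 2037: 30 days (April has 30).
May 1, 2037 → Jun 1, 2037: 31 days (May has 31).
Jun 1, 2037 → Jul 1, 2037: 30 days (June has 30).
Jul 1, 2037 → Aug 1, 2037: 31 days (July has 31).
Aug 1, 2037 → Sep 1, 2037: 31 days (August has 31).
Sep 1, 2037 → Sep 21, 2037: 20 days.
Total: 263 days.
263 mod 7 = 4, so Thursday + 4 = Monday.

Monday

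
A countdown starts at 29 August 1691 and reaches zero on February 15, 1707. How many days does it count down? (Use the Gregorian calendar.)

Aug 29, 1691 → Aug 29, 1692: 366 days (Feb 29, 1692 is in that span).
Aug 29, 1692 → Aug 29, 1693: 365 days.
Aug 29, 1693 → Aug 29, 1694: 365 days.
Aug 29, 1694 → Aug 29, 1695: 365 days.
Aug 29, 1695 → Aug 29, 1696: 366 days (Feb 29, 1696 is in that span).
Aug 29, 1696 → Aug 29, 1697: 365 days.
Aug 29, 1697 → Aug 29, 1698: 365 days.
Aug 29, 1698 → Aug 29, 1699: 365 days.
Aug 29, 1699 → Aug 29, 1700: 365 days.
Aug 29, 1700 → Aug 29, 1701: 365 days.
Aug 29, 1701 → Aug 29, 1702: 365 days.
Aug 29, 1702 → Aug 29, 1703: 365 days.
Aug 29, 1703 → Aug 29, 1704: 366 days (Feb 29, 1704 is in that span).
Aug 29, 1704 → Aug 29, 1705: 365 days.
Aug 29, 1705 → Aug 29, 1706: 365 days.
Aug 29, 1706 → Sep 29, 1706: 31 days (August has 31).
Sep 29, 1706 → Oct 29, 1706: 30 days (September has 30).
Oct 29, 1706 → Nov 29, 1706: 31 days (October has 31).
Nov 29, 1706 → Dec 29, 1706: 30 days (November has 30).
Dec 29, 1706 → Jan 29, 1707: 31 days (December has 31).
Jan 29, 1707 → Feb 15, 1707: 17 days.
Total: 5648 days.

5648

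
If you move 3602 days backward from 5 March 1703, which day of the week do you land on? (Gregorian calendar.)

Thursday

Mar 5, 1703 is a Monday.
3602 mod 7 = 4, so 3602 days before a Monday is Monday − 4 = Thursday.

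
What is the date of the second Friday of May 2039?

May 1, 2039 is a Sunday.
The first Friday is therefore May 6 (5 days later).
The second Friday is 6 + 1×7 = May 13.

May 13, 2039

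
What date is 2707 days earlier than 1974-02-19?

−365 (one year) → Feb 19, 1973 (2342 left).
−366 (one year; includes Feb 29, 1972) → Feb 19, 1972 (1976 left).
−365 (one year) → Feb 19, 1971 (1611 left).
−365 (one year) → Feb 19, 1970 (1246 left).
−365 (one year) → Feb 19, 1969 (881 left).
−366 (one year; includes Feb 29, 1968) → Feb 19, 1968 (515 left).
−365 (one year) → Feb 19, 1967 (150 left).
−19 → Jan 31, 1967 (end of Jan, 31 days; 131 left).
−31 → Dec 31, 1966 (end of Dec, 31 days; 100 left).
−31 → Nov 30, 1966 (end of Nov, 30 days; 69 left).
−30 → Oct 31, 1966 (end of Oct, 31 days; 39 left).
−31 → Sep 30, 1966 (end of Sep, 30 days; 8 left).
−8 → Sep 22, 1966.

September 22, 1966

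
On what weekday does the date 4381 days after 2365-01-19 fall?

Monday

First find the weekday of Jan 19, 2365. Doomsday rule: the anchor day for the 2300s is Wednesday. For year 65: 65÷12 = 5 r 5, and 5÷4 = 1, so 5+5+1 = 11.
Wednesday + 11 ≡ Sunday — that's 2365's doomsday.
In January the doomsday date is Jan 3 (2365 is not a leap year).
Jan 19 is 16 days after Jan 3; 16 mod 7 = 2, so Sunday + 2 = Tuesday.
4381 mod 7 = 6, so 4381 days after a Tuesday is Tuesday + 6 = Monday.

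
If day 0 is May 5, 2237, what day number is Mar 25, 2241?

1420

May 5, 2237 → May 5, 2238: 365 days.
May 5, 2238 → May 5, 2239: 365 days.
May 5, 2239 → May 5, 2240: 366 days (Feb 29, 2240 is in that span).
May 5, 2240 → Jun 5, 2240: 31 days (May has 31).
Jun 5, 2240 → Jul 5, 2240: 30 days (June has 30).
Jul 5, 2240 → Aug 5, 2240: 31 days (July has 31).
Aug 5, 2240 → Sep 5, 2240: 31 days (August has 31).
Sep 5, 2240 → Oct 5, 2240: 30 days (September has 30).
Oct 5, 2240 → Nov 5, 2240: 31 days (October has 31).
Nov 5, 2240 → Dec 5, 2240: 30 days (November has 30).
Dec 5, 2240 → Jan 5, 2241: 31 days (December has 31).
Jan 5, 2241 → Feb 5, 2241: 31 days (January has 31).
Feb 5, 2241 → Mar 5, 2241: 28 days (February has 28).
Mar 5, 2241 → Mar 25, 2241: 20 days.
Total: 1420 days.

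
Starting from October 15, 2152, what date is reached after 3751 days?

January 22, 2163

+365 (one year) → Oct 15, 2153 (3386 left).
+365 (one year) → Oct 15, 2154 (3021 left).
+365 (one year) → Oct 15, 2155 (2656 left).
+366 (one year; includes Feb 29, 2156) → Oct 15, 2156 (2290 left).
+365 (one year) → Oct 15, 2157 (1925 left).
+365 (one year) → Oct 15, 2158 (1560 left).
+365 (one year) → Oct 15, 2159 (1195 left).
+366 (one year; includes Feb 29, 2160) → Oct 15, 2160 (829 left).
+365 (one year) → Oct 15, 2161 (464 left).
+365 (one year) → Oct 15, 2162 (99 left).
Oct has 31 days: +17 → Nov 1, 2162 (82 left).
Nov has 30 days: +30 → Dec 1, 2162 (52 left).
Dec has 31 days: +31 → Jan 1, 2163 (21 left).
+21 → Jan 22, 2163.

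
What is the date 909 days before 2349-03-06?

September 9, 2346

−365 (one year) → Mar 6, 2348 (544 left).
−366 (one year; includes Feb 29, 2348) → Mar 6, 2347 (178 left).
−6 → Feb 28, 2347 (end of Feb, 28 days; 172 left).
−28 → Jan 31, 2347 (end of Jan, 31 days; 144 left).
−31 → Dec 31, 2346 (end of Dec, 31 days; 113 left).
−31 → Nov 30, 2346 (end of Nov, 30 days; 82 left).
−30 → Oct 31, 2346 (end of Oct, 31 days; 52 left).
−31 → Sep 30, 2346 (end of Sep, 30 days; 21 left).
−21 → Sep 9, 2346.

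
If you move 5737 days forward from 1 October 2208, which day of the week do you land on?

Oct 1, 2208 is a Saturday.
5737 mod 7 = 4, so 5737 days after a Saturday is Saturday + 4 = Wednesday.

Wednesday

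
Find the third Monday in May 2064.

May 1, 2064 is a Thursday.
The first Monday is therefore May 5 (4 days later).
The third Monday is 5 + 2×7 = May 19.

May 19, 2064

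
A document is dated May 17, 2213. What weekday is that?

Monday

January 1, 2213 is a Friday.
Jan 1, 2213 → Feb 1, 2213: 31 days (January has 31).
Feb 1, 2213 → Mar 1, 2213: 28 days (February has 28).
Mar 1, 2213 → Apr 1, 2213: 31 days (March has 31).
Apr 1, 2213 → May 1, 2213: 30 days (April has 30).
May 1, 2213 → May 17, 2213: 16 days.
Total: 136 days.
136 mod 7 = 3, so Friday + 3 = Monday.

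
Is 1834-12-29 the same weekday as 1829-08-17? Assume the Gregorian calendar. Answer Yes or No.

Yes

From Aug 17, 1829 to Dec 29, 1834 is 1960 days.
1960 mod 7 = 0, so they are the same weekday.
(Aug 17, 1829 is a Monday; Dec 29, 1834 is a Monday.)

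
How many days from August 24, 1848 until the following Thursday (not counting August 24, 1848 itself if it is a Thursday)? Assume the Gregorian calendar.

Aug 24, 1848 is a Thursday.
From Thursday to the next Thursday is 7 days.

7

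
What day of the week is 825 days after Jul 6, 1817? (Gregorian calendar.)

Saturday

Jul 6, 1817 is a Sunday.
825 mod 7 = 6, so 825 days after a Sunday is Sunday + 6 = Saturday.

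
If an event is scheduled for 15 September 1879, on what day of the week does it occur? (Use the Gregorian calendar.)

Doomsday rule: the anchor day for the 1800s is Friday. For year 79: 79÷12 = 6 r 7, and 7÷4 = 1, so 6+7+1 = 14.
Friday + 14 ≡ Friday — that's 1879's doomsday.
In September the doomsday date is Sep 5.
Sep 15 is 10 days after Sep 5; 10 mod 7 = 3, so Friday + 3 = Monday.

Monday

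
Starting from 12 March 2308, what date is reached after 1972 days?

August 5, 2313

+365 (one year) → Mar 12, 2309 (1607 left).
+365 (one year) → Mar 12, 2310 (1242 left).
+365 (one year) → Mar 12, 2311 (877 left).
+366 (one year; includes Feb 29, 2312) → Mar 12, 2312 (511 left).
+365 (one year) → Mar 12, 2313 (146 left).
Mar has 31 days: +20 → Apr 1, 2313 (126 left).
Apr has 30 days: +30 → May 1, 2313 (96 left).
May has 31 days: +31 → Jun 1, 2313 (65 left).
Jun has 30 days: +30 → Jul 1, 2313 (35 left).
Jul has 31 days: +31 → Aug 1, 2313 (4 left).
+4 → Aug 5, 2313.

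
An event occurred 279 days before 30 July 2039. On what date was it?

October 24, 2038

−30 → Jun 30, 2039 (end of Jun, 30 days; 249 left).
−30 → May 31, 2039 (end of May, 31 days; 219 left).
−31 → Apr 30, 2039 (end of Apr, 30 days; 188 left).
−30 → Mar 31, 2039 (end of Mar, 31 days; 158 left).
−31 → Feb 28, 2039 (end of Feb, 28 days; 127 left).
−28 → Jan 31, 2039 (end of Jan, 31 days; 99 left).
−31 → Dec 31, 2038 (end of Dec, 31 days; 68 left).
−31 → Nov 30, 2038 (end of Nov, 30 days; 37 left).
−30 → Oct 31, 2038 (end of Oct, 31 days; 7 left).
−7 → Oct 24, 2038.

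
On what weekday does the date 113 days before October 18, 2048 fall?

Saturday

Oct 18, 2048 is a Sunday.
113 mod 7 = 1, so 113 days before a Sunday is Sunday − 1 = Saturday.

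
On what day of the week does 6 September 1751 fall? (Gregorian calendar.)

Doomsday rule: the anchor day for the 1700s is Sunday. For year 51: 51÷12 = 4 r 3, and 3÷4 = 0, so 4+3+0 = 7.
Sunday + 7 ≡ Sunday — that's 1751's doomsday.
In September the doomsday date is Sep 5.
Sep 6 is 1 day after Sep 5; 1 mod 7 = 1, so Sunday + 1 = Monday.

Monday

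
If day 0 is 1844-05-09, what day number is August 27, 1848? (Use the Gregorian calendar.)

May 9, 1844 → May 9, 1845: 365 days.
May 9, 1845 → May 9, 1846: 365 days.
May 9, 1846 → May 9, 1847: 365 days.
May 9, 1847 → May 9, 1848: 366 days (Feb 29, 1848 is in that span).
May 9, 1848 → Jun 9, 1848: 31 days (May has 31).
Jun 9, 1848 → Jul 9, 1848: 30 days (June has 30).
Jul 9, 1848 → Aug 9, 1848: 31 days (July has 31).
Aug 9, 1848 → Aug 27, 1848: 18 days.
Total: 1571 days.

1571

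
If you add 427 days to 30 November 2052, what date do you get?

+365 (one year) → Nov 30, 2053 (62 left).
Nov has 30 days: +1 → Dec 1, 2053 (61 left).
Dec has 31 days: +31 → Jan 1, 2054 (30 left).
+30 → Jan 31, 2054.

January 31, 2054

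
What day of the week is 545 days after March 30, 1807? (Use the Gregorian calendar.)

Sunday

First find the weekday of Mar 30, 1807. Doomsday rule: the anchor day for the 1800s is Friday. For year 07: 7÷12 = 0 r 7, and 7÷4 = 1, so 0+7+1 = 8.
Friday + 8 ≡ Saturday — that's 1807's doomsday.
In March the doomsday date is Mar 14.
Mar 30 is 16 days after Mar 14; 16 mod 7 = 2, so Saturday + 2 = Monday.
545 mod 7 = 6, so 545 days after a Monday is Monday + 6 = Sunday.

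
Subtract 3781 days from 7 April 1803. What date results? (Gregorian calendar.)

−365 (one year) → Apr 7, 1802 (3416 left).
−365 (one year) → Apr 7, 1801 (3051 left).
−365 (one year) → Apr 7, 1800 (2686 left).
−365 (one year) → Apr 7, 1799 (2321 left).
−365 (one year) → Apr 7, 1798 (1956 left).
−365 (one year) → Apr 7, 1797 (1591 left).
−365 (one year) → Apr 7, 1796 (1226 left).
−366 (one year; includes Feb 29, 1796) → Apr 7, 1795 (860 left).
−365 (one year) → Apr 7, 1794 (495 left).
−365 (one year) → Apr 7, 1793 (130 left).
−7 → Mar 31, 1793 (end of Mar, 31 days; 123 left).
−31 → Feb 28, 1793 (end of Feb, 28 days; 92 left).
−28 → Jan 31, 1793 (end of Jan, 31 days; 64 left).
−31 → Dec 31, 1792 (end of Dec, 31 days; 33 left).
−31 → Nov 30, 1792 (end of Nov, 30 days; 2 left).
−2 → Nov 28, 1792.

November 28, 1792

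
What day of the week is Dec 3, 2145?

Friday

Doomsday rule: the anchor day for the 2100s is Sunday. For year 45: 45÷12 = 3 r 9, and 9÷4 = 2, so 3+9+2 = 14.
Sunday + 14 ≡ Sunday — that's 2145's doomsday.
In December the doomsday date is Dec 12.
Dec 3 is 9 days before Dec 12; 9 mod 7 = 2, so Sunday − 2 = Friday.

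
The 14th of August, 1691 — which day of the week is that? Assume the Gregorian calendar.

Doomsday rule: the anchor day for the 1600s is Tuesday. For year 91: 91÷12 = 7 r 7, and 7÷4 = 1, so 7+7+1 = 15.
Tuesday + 15 ≡ Wednesday — that's 1691's doomsday.
In August the doomsday date is Aug 8.
Aug 14 is 6 days after Aug 8; 6 mod 7 = 6, so Wednesday + 6 = Tuesday.

Tuesday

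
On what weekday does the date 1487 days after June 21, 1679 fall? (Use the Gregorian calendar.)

Saturday

First find the weekday of Jun 21, 1679. Doomsday rule: the anchor day for the 1600s is Tuesday. For year 79: 79÷12 = 6 r 7, and 7÷4 = 1, so 6+7+1 = 14.
Tuesday + 14 ≡ Tuesday — that's 1679's doomsday.
In June the doomsday date is Jun 6.
Jun 21 is 15 days after Jun 6; 15 mod 7 = 1, so Tuesday + 1 = Wednesday.
1487 mod 7 = 3, so 1487 days after a Wednesday is Wednesday + 3 = Saturday.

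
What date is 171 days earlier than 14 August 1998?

−14 → Jul 31, 1998 (end of Jul, 31 days; 157 left).
−31 → Jun 30, 1998 (end of Jun, 30 days; 126 left).
−30 → May 31, 1998 (end of May, 31 days; 96 left).
−31 → Apr 30, 1998 (end of Apr, 30 days; 65 left).
−30 → Mar 31, 1998 (end of Mar, 31 days; 35 left).
−31 → Feb 28, 1998 (end of Feb, 28 days; 4 left).
−4 → Feb 24, 1998.

February 24, 1998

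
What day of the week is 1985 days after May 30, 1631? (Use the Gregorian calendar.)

Tuesday

May 30, 1631 is a Friday.
1985 mod 7 = 4, so 1985 days after a Friday is Friday + 4 = Tuesday.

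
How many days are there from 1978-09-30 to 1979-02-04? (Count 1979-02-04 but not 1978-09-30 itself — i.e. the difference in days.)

127

Sep 30, 1978 → Oct 30, 1978: 30 days (September has 30).
Oct 30, 1978 → Nov 30, 1978: 31 days (October has 31).
Nov 30, 1978 → Dec 30, 1978: 30 days (November has 30).
Dec 30, 1978 → Jan 30, 1979: 31 days (December has 31).
Jan 30, 1979 → Feb 4, 1979: 5 days.
Total: 127 days.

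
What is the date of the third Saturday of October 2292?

October 1, 2292 is a Saturday.
The first Saturday is therefore October 1 (same day).
The third Saturday is 1 + 2×7 = October 15.

October 15, 2292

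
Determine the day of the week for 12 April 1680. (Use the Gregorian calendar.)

Doomsday rule: the anchor day for the 1600s is Tuesday. For year 80: 80÷12 = 6 r 8, and 8÷4 = 2, so 6+8+2 = 16.
Tuesday + 16 ≡ Thursday — that's 1680's doomsday.
In April the doomsday date is Apr 4.
Apr 12 is 8 days after Apr 4; 8 mod 7 = 1, so Thursday + 1 = Friday.

Friday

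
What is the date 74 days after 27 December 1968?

Dec has 31 days: +5 → Jan 1, 1969 (69 left).
Jan has 31 days: +31 → Feb 1, 1969 (38 left).
Feb has 28 days: +28 → Mar 1, 1969 (10 left).
+10 → Mar 11, 1969.

March 11, 1969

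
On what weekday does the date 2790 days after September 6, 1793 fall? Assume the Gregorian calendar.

Sep 6, 1793 is a Friday.
2790 mod 7 = 4, so 2790 days after a Friday is Friday + 4 = Tuesday.

Tuesday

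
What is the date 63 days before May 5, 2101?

−5 → Apr 30, 2101 (end of Apr, 30 days; 58 left).
−30 → Mar 31, 2101 (end of Mar, 31 days; 28 left).
−28 → Mar 3, 2101.

March 3, 2101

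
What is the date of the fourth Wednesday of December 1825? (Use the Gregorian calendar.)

December 1, 1825 is a Thursday.
The first Wednesday is therefore December 7 (6 days later).
The fourth Wednesday is 7 + 3×7 = December 28.

December 28, 1825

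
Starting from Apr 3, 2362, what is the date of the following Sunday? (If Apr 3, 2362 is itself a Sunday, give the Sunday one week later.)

Apr 3, 2362 is a Tuesday.
From Tuesday to the next Sunday is 5 days.
Apr 3, 2362 + 5 = Apr 8, 2362.

April 8, 2362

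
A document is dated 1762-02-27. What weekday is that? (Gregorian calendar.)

Doomsday rule: the anchor day for the 1700s is Sunday. For year 62: 62÷12 = 5 r 2, and 2÷4 = 0, so 5+2+0 = 7.
Sunday + 7 ≡ Sunday — that's 1762's doomsday.
In February the doomsday date is Feb 28 (1762 is not a leap year).
Feb 27 is 1 day before Feb 28; 1 mod 7 = 1, so Sunday − 1 = Saturday.

Saturday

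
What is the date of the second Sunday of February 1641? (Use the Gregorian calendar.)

February 1, 1641 is a Friday.
The first Sunday is therefore February 3 (2 days later).
The second Sunday is 3 + 1×7 = February 10.

February 10, 1641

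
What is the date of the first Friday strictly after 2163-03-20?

March 25, 2163

Mar 20, 2163 is a Sunday.
From Sunday to the next Friday is 5 days.
Mar 20, 2163 + 5 = Mar 25, 2163.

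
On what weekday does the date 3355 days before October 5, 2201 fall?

Saturday

Oct 5, 2201 is a Monday.
3355 mod 7 = 2, so 3355 days before a Monday is Monday − 2 = Saturday.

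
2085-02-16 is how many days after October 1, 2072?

Oct 1, 2072 → Oct 1, 2073: 365 days.
Oct 1, 2073 → Oct 1, 2074: 365 days.
Oct 1, 2074 → Oct 1, 2075: 365 days.
Oct 1, 2075 → Oct 1, 2076: 366 days (Feb 29, 2076 is in that span).
Oct 1, 2076 → Oct 1, 2077: 365 days.
Oct 1, 2077 → Oct 1, 2078: 365 days.
Oct 1, 2078 → Oct 1, 2079: 365 days.
Oct 1, 2079 → Oct 1, 2080: 366 days (Feb 29, 2080 is in that span).
Oct 1, 2080 → Oct 1, 2081: 365 days.
Oct 1, 2081 → Oct 1, 2082: 365 days.
Oct 1, 2082 → Oct 1, 2083: 365 days.
Oct 1, 2083 → Oct 1, 2084: 366 days (Feb 29, 2084 is in that span).
Oct 1, 2084 → Nov 1, 2084: 31 days (October has 31).
Nov 1, 2084 → Dec 1, 2084: 30 days (November has 30).
Dec 1, 2084 → Jan 1, 2085: 31 days (December has 31).
Jan 1, 2085 → Feb 1, 2085: 31 days (January has 31).
Feb 1, 2085 → Feb 16, 2085: 15 days.
Total: 4521 days.

4521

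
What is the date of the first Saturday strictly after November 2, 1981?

Nov 2, 1981 is a Monday.
From Monday to the next Saturday is 5 days.
Nov 2, 1981 + 5 = Nov 7, 1981.

November 7, 1981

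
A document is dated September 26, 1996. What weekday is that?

Thursday

January 1, 1996 is a Monday.
Jan 1, 1996 → Feb 1, 1996: 31 days (January has 31).
Feb 1, 1996 → Mar 1, 1996: 29 days (February has 29).
Mar 1, 1996 → Apr 1, 1996: 31 days (March has 31).
Apr 1, 1996 → May 1, 1996: 30 days (April has 30).
May 1, 1996 → Jun 1, 1996: 31 days (May has 31).
Jun 1, 1996 → Jul 1, 1996: 30 days (June has 30).
Jul 1, 1996 → Aug 1, 1996: 31 days (July has 31).
Aug 1, 1996 → Sep 1, 1996: 31 days (August has 31).
Sep 1, 1996 → Sep 26, 1996: 25 days.
Total: 269 days.
269 mod 7 = 3, so Monday + 3 = Thursday.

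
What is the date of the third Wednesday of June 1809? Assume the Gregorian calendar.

June 1, 1809 is a Thursday.
The first Wednesday is therefore June 7 (6 days later).
The third Wednesday is 7 + 2×7 = June 21.

June 21, 1809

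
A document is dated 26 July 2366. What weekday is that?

Doomsday rule: the anchor day for the 2300s is Wednesday. For year 66: 66÷12 = 5 r 6, and 6÷4 = 1, so 5+6+1 = 12.
Wednesday + 12 ≡ Monday — that's 2366's doomsday.
In July the doomsday date is Jul 11.
Jul 26 is 15 days after Jul 11; 15 mod 7 = 1, so Monday + 1 = Tuesday.

Tuesday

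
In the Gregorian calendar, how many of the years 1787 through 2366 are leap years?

Multiples of 4 in [1787,2366]: 145.
Of those, multiples of 100: 6 (not leap unless ÷400).
Multiples of 400: 1.
Leap years = 145 − 6 + 1 = 140.

140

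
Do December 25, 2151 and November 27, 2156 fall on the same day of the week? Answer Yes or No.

Yes

From Dec 25, 2151 to Nov 27, 2156 is 1799 days.
1799 mod 7 = 0, so they are the same weekday.
(Dec 25, 2151 is a Saturday; Nov 27, 2156 is a Saturday.)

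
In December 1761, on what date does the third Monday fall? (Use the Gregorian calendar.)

December 21, 1761

December 1, 1761 is a Tuesday.
The first Monday is therefore December 7 (6 days later).
The third Monday is 7 + 2×7 = December 21.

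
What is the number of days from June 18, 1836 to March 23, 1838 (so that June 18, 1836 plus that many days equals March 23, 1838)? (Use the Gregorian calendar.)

Jun 18, 1836 → Jun 18, 1837: 365 days.
Jun 18, 1837 → Jul 18, 1837: 30 days (June has 30).
Jul 18, 1837 → Aug 18, 1837: 31 days (July has 31).
Aug 18, 1837 → Sep 18, 1837: 31 days (August has 31).
Sep 18, 1837 → Oct 18, 1837: 30 days (September has 30).
Oct 18, 1837 → Nov 18, 1837: 31 days (October has 31).
Nov 18, 1837 → Dec 18, 1837: 30 days (November has 30).
Dec 18, 1837 → Jan 18, 1838: 31 days (December has 31).
Jan 18, 1838 → Feb 18, 1838: 31 days (January has 31).
Feb 18, 1838 → Mar 18, 1838: 28 days (February has 28).
Mar 18, 1838 → Mar 23, 1838: 5 days.
Total: 643 days.

643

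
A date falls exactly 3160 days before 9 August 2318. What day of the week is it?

Tuesday

First find the weekday of Aug 9, 2318. Doomsday rule: the anchor day for the 2300s is Wednesday. For year 18: 18÷12 = 1 r 6, and 6÷4 = 1, so 1+6+1 = 8.
Wednesday + 8 ≡ Thursday — that's 2318's doomsday.
In August the doomsday date is Aug 8.
Aug 9 is 1 day after Aug 8; 1 mod 7 = 1, so Thursday + 1 = Friday.
3160 mod 7 = 3, so 3160 days before a Friday is Friday − 3 = Tuesday.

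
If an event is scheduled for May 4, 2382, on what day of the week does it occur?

Doomsday rule: the anchor day for the 2300s is Wednesday. For year 82: 82÷12 = 6 r 10, and 10÷4 = 2, so 6+10+2 = 18.
Wednesday + 18 ≡ Sunday — that's 2382's doomsday.
In May the doomsday date is May 9.
May 4 is 5 days before May 9; 5 mod 7 = 5, so Sunday − 5 = Tuesday.

Tuesday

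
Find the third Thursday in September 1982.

September 16, 1982

September 1, 1982 is a Wednesday.
The first Thursday is therefore September 2 (1 days later).
The third Thursday is 2 + 2×7 = September 16.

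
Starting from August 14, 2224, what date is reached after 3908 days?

April 27, 2235

+365 (one year) → Aug 14, 2225 (3543 left).
+365 (one year) → Aug 14, 2226 (3178 left).
+365 (one year) → Aug 14, 2227 (2813 left).
+366 (one year; includes Feb 29, 2228) → Aug 14, 2228 (2447 left).
+365 (one year) → Aug 14, 2229 (2082 left).
+365 (one year) → Aug 14, 2230 (1717 left).
+365 (one year) → Aug 14, 2231 (1352 left).
+366 (one year; includes Feb 29, 2232) → Aug 14, 2232 (986 left).
+365 (one year) → Aug 14, 2233 (621 left).
+365 (one year) → Aug 14, 2234 (256 left).
Aug has 31 days: +18 → Sep 1, 2234 (238 left).
Sep has 30 days: +30 → Oct 1, 2234 (208 left).
Oct has 31 days: +31 → Nov 1, 2234 (177 left).
Nov has 30 days: +30 → Dec 1, 2234 (147 left).
Dec has 31 days: +31 → Jan 1, 2235 (116 left).
Jan has 31 days: +31 → Feb 1, 2235 (85 left).
Feb has 28 days: +28 → Mar 1, 2235 (57 left).
Mar has 31 days: +31 → Apr 1, 2235 (26 left).
+26 → Apr 27, 2235.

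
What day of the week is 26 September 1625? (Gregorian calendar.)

Doomsday rule: the anchor day for the 1600s is Tuesday. For year 25: 25÷12 = 2 r 1, and 1÷4 = 0, so 2+1+0 = 3.
Tuesday + 3 ≡ Friday — that's 1625's doomsday.
In September the doomsday date is Sep 5.
Sep 26 is 21 days after Sep 5; 21 mod 7 = 0, so Friday + 0 = Friday.

Friday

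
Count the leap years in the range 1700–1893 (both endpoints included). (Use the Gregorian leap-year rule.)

Multiples of 4 in [1700,1893]: 49.
Of those, multiples of 100: 2 (not leap unless ÷400).
Multiples of 400: 0.
Leap years = 49 − 2 + 0 = 47.

47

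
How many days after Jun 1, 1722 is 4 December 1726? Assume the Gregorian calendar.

Jun 1, 1722 → Jun 1, 1723: 365 days.
Jun 1, 1723 → Jun 1, 1724: 366 days (Feb 29, 1724 is in that span).
Jun 1, 1724 → Jun 1, 1725: 365 days.
Jun 1, 1725 → Jun 1, 1726: 365 days.
Jun 1, 1726 → Jul 1, 1726: 30 days (June has 30).
Jul 1, 1726 → Aug 1, 1726: 31 days (July has 31).
Aug 1, 1726 → Sep 1, 1726: 31 days (August has 31).
Sep 1, 1726 → Oct 1, 1726: 30 days (September has 30).
Oct 1, 1726 → Nov 1, 1726: 31 days (October has 31).
Nov 1, 1726 → Dec 1, 1726: 30 days (November has 30).
Dec 1, 1726 → Dec 4, 1726: 3 days.
Total: 1647 days.

1647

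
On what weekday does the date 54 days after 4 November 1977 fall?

First find the weekday of Nov 4, 1977. Doomsday rule: the anchor day for the 1900s is Wednesday. For year 77: 77÷12 = 6 r 5, and 5÷4 = 1, so 6+5+1 = 12.
Wednesday + 12 ≡ Monday — that's 1977's doomsday.
In November the doomsday date is Nov 7.
Nov 4 is 3 days before Nov 7; 3 mod 7 = 3, so Monday − 3 = Friday.
54 mod 7 = 5, so 54 days after a Friday is Friday + 5 = Wednesday.

Wednesday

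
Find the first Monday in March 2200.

March 1, 2200 is a Saturday.
The first Monday is therefore March 3 (2 days later).

March 3, 2200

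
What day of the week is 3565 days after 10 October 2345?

Friday

Oct 10, 2345 is a Wednesday.
3565 mod 7 = 2, so 3565 days after a Wednesday is Wednesday + 2 = Friday.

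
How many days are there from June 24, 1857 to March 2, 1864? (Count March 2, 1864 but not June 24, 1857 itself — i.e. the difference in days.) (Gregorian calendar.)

Jun 24, 1857 → Jun 24, 1858: 365 days.
Jun 24, 1858 → Jun 24, 1859: 365 days.
Jun 24, 1859 → Jun 24, 1860: 366 days (Feb 29, 1860 is in that span).
Jun 24, 1860 → Jun 24, 1861: 365 days.
Jun 24, 1861 → Jun 24, 1862: 365 days.
Jun 24, 1862 → Jun 24, 1863: 365 days.
Jun 24, 1863 → Jul 24, 1863: 30 days (June has 30).
Jul 24, 1863 → Aug 24, 1863: 31 days (July has 31).
Aug 24, 1863 → Sep 24, 1863: 31 days (August has 31).
Sep 24, 1863 → Oct 24, 1863: 30 days (September has 30).
Oct 24, 1863 → Nov 24, 1863: 31 days (October has 31).
Nov 24, 1863 → Dec 24, 1863: 30 days (November has 30).
Dec 24, 1863 → Jan 24, 1864: 31 days (December has 31).
Jan 24, 1864 → Feb 24, 1864: 31 days (January has 31).
Feb 24, 1864 → Mar 2, 1864: 7 days.
Total: 2443 days.

2443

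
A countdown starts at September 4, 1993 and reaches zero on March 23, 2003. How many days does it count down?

Sep 4, 1993 → Sep 4, 1994: 365 days.
Sep 4, 1994 → Sep 4, 1995: 365 days.
Sep 4, 1995 → Sep 4, 1996: 366 days (Feb 29, 1996 is in that span).
Sep 4, 1996 → Sep 4, 1997: 365 days.
Sep 4, 1997 → Sep 4, 1998: 365 days.
Sep 4, 1998 → Sep 4, 1999: 365 days.
Sep 4, 1999 → Sep 4, 2000: 366 days (Feb 29, 2000 is in that span).
Sep 4, 2000 → Sep 4, 2001: 365 days.
Sep 4, 2001 → Sep 4, 2002: 365 days.
Sep 4, 2002 → Oct 4, 2002: 30 days (September has 30).
Oct 4, 2002 → Nov 4, 2002: 31 days (October has 31).
Nov 4, 2002 → Dec 4, 2002: 30 days (November has 30).
Dec 4, 2002 → Jan 4, 2003: 31 days (December has 31).
Jan 4, 2003 → Feb 4, 2003: 31 days (January has 31).
Feb 4, 2003 → Mar 4, 2003: 28 days (February has 28).
Mar 4, 2003 → Mar 23, 2003: 19 days.
Total: 3487 days.

3487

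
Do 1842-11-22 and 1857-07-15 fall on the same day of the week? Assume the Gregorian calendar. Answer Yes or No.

From Nov 22, 1842 to Jul 15, 1857 is 5349 days.
5349 mod 7 = 1, so they are different weekdays.
(Nov 22, 1842 is a Tuesday; Jul 15, 1857 is a Wednesday.)

No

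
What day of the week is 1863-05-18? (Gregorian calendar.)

Monday

Doomsday rule: the anchor day for the 1800s is Friday. For year 63: 63÷12 = 5 r 3, and 3÷4 = 0, so 5+3+0 = 8.
Friday + 8 ≡ Saturday — that's 1863's doomsday.
In May the doomsday date is May 9.
May 18 is 9 days after May 9; 9 mod 7 = 2, so Saturday + 2 = Monday.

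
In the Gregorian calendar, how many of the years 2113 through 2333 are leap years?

53

Multiples of 4 in [2113,2333]: 55.
Of those, multiples of 100: 2 (not leap unless ÷400).
Multiples of 400: 0.
Leap years = 55 − 2 + 0 = 53.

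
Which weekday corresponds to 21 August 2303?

Doomsday rule: the anchor day for the 2300s is Wednesday. For year 03: 3÷12 = 0 r 3, and 3÷4 = 0, so 0+3+0 = 3.
Wednesday + 3 ≡ Saturday — that's 2303's doomsday.
In August the doomsday date is Aug 8.
Aug 21 is 13 days after Aug 8; 13 mod 7 = 6, so Saturday + 6 = Friday.

Friday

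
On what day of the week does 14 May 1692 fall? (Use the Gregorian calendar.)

Wednesday

Doomsday rule: the anchor day for the 1600s is Tuesday. For year 92: 92÷12 = 7 r 8, and 8÷4 = 2, so 7+8+2 = 17.
Tuesday + 17 ≡ Friday — that's 1692's doomsday.
In May the doomsday date is May 9.
May 14 is 5 days after May 9; 5 mod 7 = 5, so Friday + 5 = Wednesday.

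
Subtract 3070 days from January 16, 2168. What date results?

−365 (one year) → Jan 16, 2167 (2705 left).
−365 (one year) → Jan 16, 2166 (2340 left).
−365 (one year) → Jan 16, 2165 (1975 left).
−366 (one year; includes Feb 29, 2164) → Jan 16, 2164 (1609 left).
−365 (one year) → Jan 16, 2163 (1244 left).
−365 (one year) → Jan 16, 2162 (879 left).
−365 (one year) → Jan 16, 2161 (514 left).
−366 (one year; includes Feb 29, 2160) → Jan 16, 2160 (148 left).
−16 → Dec 31, 2159 (end of Dec, 31 days; 132 left).
−31 → Nov 30, 2159 (end of Nov, 30 days; 101 left).
−30 → Oct 31, 2159 (end of Oct, 31 days; 71 left).
−31 → Sep 30, 2159 (end of Sep, 30 days; 40 left).
−30 → Aug 31, 2159 (end of Aug, 31 days; 10 left).
−10 → Aug 21, 2159.

August 21, 2159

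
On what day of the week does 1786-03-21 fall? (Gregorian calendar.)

Tuesday

Doomsday rule: the anchor day for the 1700s is Sunday. For year 86: 86÷12 = 7 r 2, and 2÷4 = 0, so 7+2+0 = 9.
Sunday + 9 ≡ Tuesday — that's 1786's doomsday.
In March the doomsday date is Mar 14.
Mar 21 is 7 days after Mar 14; 7 mod 7 = 0, so Tuesday + 0 = Tuesday.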